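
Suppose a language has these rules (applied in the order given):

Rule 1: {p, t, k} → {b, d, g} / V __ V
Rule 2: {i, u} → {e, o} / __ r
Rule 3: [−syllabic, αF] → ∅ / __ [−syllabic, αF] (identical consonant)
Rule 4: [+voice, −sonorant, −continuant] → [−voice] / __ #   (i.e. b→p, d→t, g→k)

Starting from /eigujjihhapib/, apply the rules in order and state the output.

eigujihabip

Rule 1 (intervocalic voicing): /p/ is a voiceless stop between vowels /a/ and /i/, so it voices to [b]. /eigujjihhapib/ → eigujjihhabib.
Rule 2 (pre-rhotic lowering): no segment meets the environment; /eigujjihhabib/ is unchanged.
Rule 3 (degemination): /jj/ is a geminate; the first /j/ deletes. /hh/ is a geminate; the first /h/ deletes. /eigujjihhabib/ → eigujihabib.
Rule 4 (final devoicing): /b/ is a voiced stop in word-final position, so it devoices to [p]. /eigujihabib/ → eigujihabip.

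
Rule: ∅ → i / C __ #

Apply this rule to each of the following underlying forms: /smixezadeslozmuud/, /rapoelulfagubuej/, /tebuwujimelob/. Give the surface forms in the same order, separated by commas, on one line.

/smixezadeslozmuud/: the form ends in the consonant /d/, so [i] is inserted word-finally. → [smixezadeslozmuudi].
/rapoelulfagubuej/: the form ends in the consonant /j/, so [i] is inserted word-finally. → [rapoelulfagubueji].
/tebuwujimelob/: the form ends in the consonant /b/, so [i] is inserted word-finally. → [tebuwujimelobi].

smixezadeslozmuudi, rapoelulfagubueji, tebuwujimelobi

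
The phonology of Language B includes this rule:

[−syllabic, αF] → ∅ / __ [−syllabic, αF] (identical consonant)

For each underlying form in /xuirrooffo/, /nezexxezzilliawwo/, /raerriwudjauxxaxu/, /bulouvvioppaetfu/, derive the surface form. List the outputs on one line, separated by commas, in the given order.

/xuirrooffo/: /rr/ is a geminate; the first /r/ deletes. /ff/ is a geminate; the first /f/ deletes. → [xuiroofo].
/nezexxezzilliawwo/: /xx/ is a geminate; the first /x/ deletes. /zz/ is a geminate; the first /z/ deletes. /ll/ is a geminate; the first /l/ deletes. /ww/ is a geminate; the first /w/ deletes. → [nezexeziliawo].
/raerriwudjauxxaxu/: /rr/ is a geminate; the first /r/ deletes. /xx/ is a geminate; the first /x/ deletes. → [raeriwudjauxaxu].
/bulouvvioppaetfu/: /vv/ is a geminate; the first /v/ deletes. /pp/ is a geminate; the first /p/ deletes. → [bulouviopaetfu].

xuiroofo, nezexeziliawo, raeriwudjauxaxu, bulouviopaetfu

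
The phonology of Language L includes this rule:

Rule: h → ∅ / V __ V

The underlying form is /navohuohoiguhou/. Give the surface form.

navouooiguou

/h/ occurs between vowels /o/ and /u/, so it deletes.
/h/ occurs between vowels /o/ and /o/, so it deletes.
/h/ occurs between vowels /u/ and /o/, so it deletes.
Surface form: [navouooiguou].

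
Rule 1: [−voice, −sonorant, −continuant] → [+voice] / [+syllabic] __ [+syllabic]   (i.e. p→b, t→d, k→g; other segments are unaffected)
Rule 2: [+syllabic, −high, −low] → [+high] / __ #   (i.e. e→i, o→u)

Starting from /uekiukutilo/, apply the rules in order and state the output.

Rule 1 (intervocalic voicing): /k/ is a voiceless stop between vowels /e/ and /i/, so it voices to [g]. /k/ is a voiceless stop between vowels /u/ and /u/, so it voices to [g]. /t/ is a voiceless stop between vowels /u/ and /i/, so it voices to [d]. /uekiukutilo/ → uegiugudilo.
Rule 2 (final vowel raising): /o/ is a mid vowel in word-final position, so it raises to [u]. /uegiugudilo/ → uegiugudilu.

uegiugudilu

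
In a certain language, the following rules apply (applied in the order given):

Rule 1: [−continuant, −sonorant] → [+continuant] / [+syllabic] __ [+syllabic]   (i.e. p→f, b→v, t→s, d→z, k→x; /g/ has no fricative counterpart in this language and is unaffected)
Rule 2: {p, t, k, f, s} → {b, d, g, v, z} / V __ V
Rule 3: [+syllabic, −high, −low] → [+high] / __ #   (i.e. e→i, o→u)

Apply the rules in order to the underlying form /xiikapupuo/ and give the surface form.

Rule 1 (intervocalic spirantization): /k/ is a stop between vowels /i/ and /a/, so it spirantizes to the fricative [x]. /p/ is a stop between vowels /a/ and /u/, so it spirantizes to the fricative [f]. /p/ is a stop between vowels /u/ and /u/, so it spirantizes to the fricative [f]. /xiikapupuo/ → xiixafufuo.
Rule 2 (intervocalic voicing): /f/ is a voiceless obstruent between vowels /a/ and /u/, so it voices to [v]. /f/ is a voiceless obstruent between vowels /u/ and /u/, so it voices to [v]. /xiixafufuo/ → xiixavuvuo.
Rule 3 (final vowel raising): /o/ is a mid vowel in word-final position, so it raises to [u]. /xiixavuvuo/ → xiixavuvuu.

xiixavuvuu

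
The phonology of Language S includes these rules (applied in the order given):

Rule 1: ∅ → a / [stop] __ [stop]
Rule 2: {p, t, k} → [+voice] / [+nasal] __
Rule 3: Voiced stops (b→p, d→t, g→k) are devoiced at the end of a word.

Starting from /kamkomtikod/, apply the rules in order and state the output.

Rule 1 (stop-cluster a-epenthesis): no segment meets the environment; /kamkomtikod/ is unchanged.
Rule 2 (post-nasal voicing): /k/ is a voiceless stop immediately after the nasal /m/, so it voices to [g]. /t/ is a voiceless stop immediately after the nasal /m/, so it voices to [d]. /kamkomtikod/ → kamgomdikod.
Rule 3 (final devoicing): /d/ is a voiced stop in word-final position, so it devoices to [t]. /kamgomdikod/ → kamgomdikot.

kamgomdikot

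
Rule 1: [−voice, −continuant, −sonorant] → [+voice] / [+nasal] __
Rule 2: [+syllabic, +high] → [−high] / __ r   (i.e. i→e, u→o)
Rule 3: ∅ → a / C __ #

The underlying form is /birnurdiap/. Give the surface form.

Rule 1 (post-nasal voicing): no segment meets the environment; /birnurdiap/ is unchanged.
Rule 2 (pre-rhotic lowering): /i/ is a high vowel immediately before /r/, so it lowers to [e]. /u/ is a high vowel immediately before /r/, so it lowers to [o]. /birnurdiap/ → bernordiap.
Rule 3 (final a-epenthesis): the form ends in the consonant /p/, so [a] is inserted word-finally. /bernordiap/ → bernordiapa.

bernordiapa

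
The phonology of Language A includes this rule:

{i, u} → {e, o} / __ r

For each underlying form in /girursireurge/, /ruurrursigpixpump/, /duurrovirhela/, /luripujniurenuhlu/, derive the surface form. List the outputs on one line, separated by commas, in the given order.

gerorsereorge, ruorrorsigpixpump, duorroverhela, loripujniorenuhlu

/girursireurge/: /i/ is a high vowel immediately before /r/, so it lowers to [e]. /u/ is a high vowel immediately before /r/, so it lowers to [o]. /i/ is a high vowel immediately before /r/, so it lowers to [e]. /u/ is a high vowel immediately before /r/, so it lowers to [o]. → [gerorsereorge].
/ruurrursigpixpump/: /u/ is a high vowel immediately before /r/, so it lowers to [o]. /u/ is a high vowel immediately before /r/, so it lowers to [o]. → [ruorrorsigpixpump].
/duurrovirhela/: /u/ is a high vowel immediately before /r/, so it lowers to [o]. /i/ is a high vowel immediately before /r/, so it lowers to [e]. → [duorroverhela].
/luripujniurenuhlu/: /u/ is a high vowel immediately before /r/, so it lowers to [o]. /u/ is a high vowel immediately before /r/, so it lowers to [o]. → [loripujniorenuhlu].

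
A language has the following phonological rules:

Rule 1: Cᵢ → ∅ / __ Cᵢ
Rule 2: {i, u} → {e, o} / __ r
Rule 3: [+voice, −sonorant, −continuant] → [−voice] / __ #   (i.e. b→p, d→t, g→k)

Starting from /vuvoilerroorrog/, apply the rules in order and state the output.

Rule 1 (degemination): /rr/ is a geminate; the first /r/ deletes. /rr/ is a geminate; the first /r/ deletes. /vuvoilerroorrog/ → vuvoileroorog.
Rule 2 (pre-rhotic lowering): no segment meets the environment; /vuvoileroorog/ is unchanged.
Rule 3 (final devoicing): /g/ is a voiced stop in word-final position, so it devoices to [k]. /vuvoileroorog/ → vuvoileroorok.

vuvoileroorok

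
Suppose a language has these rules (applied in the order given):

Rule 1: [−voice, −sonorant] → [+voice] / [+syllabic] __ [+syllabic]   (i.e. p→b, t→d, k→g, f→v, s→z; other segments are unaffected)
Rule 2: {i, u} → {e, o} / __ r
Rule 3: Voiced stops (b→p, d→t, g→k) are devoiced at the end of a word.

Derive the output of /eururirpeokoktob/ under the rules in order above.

Rule 1 (intervocalic voicing): /k/ is a voiceless obstruent between vowels /o/ and /o/, so it voices to [g]. /eururirpeokoktob/ → eururirpeogoktob.
Rule 2 (pre-rhotic lowering): /u/ is a high vowel immediately before /r/, so it lowers to [o]. /u/ is a high vowel immediately before /r/, so it lowers to [o]. /i/ is a high vowel immediately before /r/, so it lowers to [e]. /eururirpeogoktob/ → eororerpeogoktob.
Rule 3 (final devoicing): /b/ is a voiced stop in word-final position, so it devoices to [p]. /eororerpeogoktob/ → eororerpeogoktop.

eororerpeogoktop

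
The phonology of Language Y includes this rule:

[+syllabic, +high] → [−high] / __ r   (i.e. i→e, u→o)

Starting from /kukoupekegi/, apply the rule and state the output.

kukoupekegi

No segment of /kukoupekegi/ meets the structural description of the rule, so the form surfaces unchanged.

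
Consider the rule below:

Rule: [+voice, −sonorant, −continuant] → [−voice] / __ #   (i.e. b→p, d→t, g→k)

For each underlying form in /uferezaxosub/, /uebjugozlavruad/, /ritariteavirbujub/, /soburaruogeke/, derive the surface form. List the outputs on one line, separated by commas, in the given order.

uferezaxosup, uebjugozlavruat, ritariteavirbujup, soburaruogeke

/uferezaxosub/: /b/ is a voiced stop in word-final position, so it devoices to [p]. → [uferezaxosup].
/uebjugozlavruad/: /d/ is a voiced stop in word-final position, so it devoices to [t]. → [uebjugozlavruat].
/ritariteavirbujub/: /b/ is a voiced stop in word-final position, so it devoices to [p]. → [ritariteavirbujup].
/soburaruogeke/: the rule's environment is not met; surfaces unchanged as [soburaruogeke].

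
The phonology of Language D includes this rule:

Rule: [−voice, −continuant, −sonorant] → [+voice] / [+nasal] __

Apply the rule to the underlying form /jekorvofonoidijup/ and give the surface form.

jekorvofonoidijup

No segment of /jekorvofonoidijup/ meets the structural description of the rule, so the form surfaces unchanged.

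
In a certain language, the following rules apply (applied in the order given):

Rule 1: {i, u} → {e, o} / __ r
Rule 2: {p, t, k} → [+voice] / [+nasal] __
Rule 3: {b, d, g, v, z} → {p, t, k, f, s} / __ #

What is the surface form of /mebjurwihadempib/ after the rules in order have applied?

mebjorwihadembip

Rule 1 (pre-rhotic lowering): /u/ is a high vowel immediately before /r/, so it lowers to [o]. /mebjurwihadempib/ → mebjorwihadempib.
Rule 2 (post-nasal voicing): /p/ is a voiceless stop immediately after the nasal /m/, so it voices to [b]. /mebjorwihadempib/ → mebjorwihadembib.
Rule 3 (final devoicing): /b/ is a voiced obstruent in word-final position, so it devoices to [p]. /mebjorwihadembib/ → mebjorwihadembip.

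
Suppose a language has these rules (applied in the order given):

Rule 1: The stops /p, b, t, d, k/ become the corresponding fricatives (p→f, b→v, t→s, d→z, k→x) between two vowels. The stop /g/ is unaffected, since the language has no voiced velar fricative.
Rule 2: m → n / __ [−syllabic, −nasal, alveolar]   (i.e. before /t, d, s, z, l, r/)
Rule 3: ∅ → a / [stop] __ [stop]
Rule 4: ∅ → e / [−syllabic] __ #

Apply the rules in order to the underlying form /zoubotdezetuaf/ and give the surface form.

Rule 1 (intervocalic spirantization): /b/ is a stop between vowels /u/ and /o/, so it spirantizes to the fricative [v]. /t/ is a stop between vowels /e/ and /u/, so it spirantizes to the fricative [s]. /zoubotdezetuaf/ → zouvotdezesuaf.
Rule 2 (nasal place assimilation): no segment meets the environment; /zouvotdezesuaf/ is unchanged.
Rule 3 (stop-cluster a-epenthesis): /t/ and /d/ form a stop–stop cluster, so [a] is inserted between them. /zouvotdezesuaf/ → zouvotadezesuaf.
Rule 4 (final e-epenthesis): the form ends in the consonant /f/, so [e] is inserted word-finally. /zouvotadezesuaf/ → zouvotadezesuafe.

zouvotadezesuafe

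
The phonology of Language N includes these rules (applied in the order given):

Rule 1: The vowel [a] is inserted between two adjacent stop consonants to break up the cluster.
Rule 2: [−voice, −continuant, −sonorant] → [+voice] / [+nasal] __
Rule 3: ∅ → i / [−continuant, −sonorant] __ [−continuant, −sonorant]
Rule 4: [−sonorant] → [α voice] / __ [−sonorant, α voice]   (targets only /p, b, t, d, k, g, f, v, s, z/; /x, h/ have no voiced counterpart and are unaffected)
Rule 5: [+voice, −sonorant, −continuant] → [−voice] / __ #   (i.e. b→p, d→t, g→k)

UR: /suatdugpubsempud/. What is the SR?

suatadugapupsembut

Rule 1 (stop-cluster a-epenthesis): /t/ and /d/ form a stop–stop cluster, so [a] is inserted between them. /g/ and /p/ form a stop–stop cluster, so [a] is inserted between them. /suatdugpubsempud/ → suatadugapubsempud.
Rule 2 (post-nasal voicing): /p/ is a voiceless stop immediately after the nasal /m/, so it voices to [b]. /suatadugapubsempud/ → suatadugapubsembud.
Rule 3 (stop-cluster i-epenthesis): no segment meets the environment; /suatadugapubsembud/ is unchanged.
Rule 4 (regressive voicing assimilation): /b/ precedes the voiceless obstruent /s/, so it devoices to [p] by assimilation. /suatadugapubsembud/ → suatadugapupsembud.
Rule 5 (final devoicing): /d/ is a voiced stop in word-final position, so it devoices to [t]. /suatadugapupsembud/ → suatadugapupsembut.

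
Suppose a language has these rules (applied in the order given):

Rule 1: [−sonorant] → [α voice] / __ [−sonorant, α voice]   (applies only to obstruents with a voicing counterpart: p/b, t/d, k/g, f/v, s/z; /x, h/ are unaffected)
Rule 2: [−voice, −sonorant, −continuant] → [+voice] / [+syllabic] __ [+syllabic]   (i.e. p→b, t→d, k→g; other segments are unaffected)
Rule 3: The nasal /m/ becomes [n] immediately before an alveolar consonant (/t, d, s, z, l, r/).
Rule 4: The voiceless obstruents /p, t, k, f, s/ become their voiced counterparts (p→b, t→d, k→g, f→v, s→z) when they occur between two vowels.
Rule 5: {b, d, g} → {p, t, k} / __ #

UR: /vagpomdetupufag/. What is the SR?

Rule 1 (regressive voicing assimilation): /g/ precedes the voiceless obstruent /p/, so it devoices to [k] by assimilation. /vagpomdetupufag/ → vakpomdetupufag.
Rule 2 (intervocalic voicing): /t/ is a voiceless stop between vowels /e/ and /u/, so it voices to [d]. /p/ is a voiceless stop between vowels /u/ and /u/, so it voices to [b]. /vakpomdetupufag/ → vakpomdedubufag.
Rule 3 (nasal place assimilation): /m/ precedes the alveolar consonant /d/, so it assimilates in place to [n]. /vakpomdedubufag/ → vakpondedubufag.
Rule 4 (intervocalic voicing): /f/ is a voiceless obstruent between vowels /u/ and /a/, so it voices to [v]. /vakpondedubufag/ → vakpondedubuvag.
Rule 5 (final devoicing): /g/ is a voiced stop in word-final position, so it devoices to [k]. /vakpondedubuvag/ → vakpondedubuvak.

vakpondedubuvak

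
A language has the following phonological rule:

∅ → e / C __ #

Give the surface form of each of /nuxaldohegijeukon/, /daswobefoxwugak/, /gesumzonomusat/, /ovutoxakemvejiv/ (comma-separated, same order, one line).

nuxaldohegijeukone, daswobefoxwugake, gesumzonomusate, ovutoxakemvejive

/nuxaldohegijeukon/: the form ends in the consonant /n/, so [e] is inserted word-finally. → [nuxaldohegijeukone].
/daswobefoxwugak/: the form ends in the consonant /k/, so [e] is inserted word-finally. → [daswobefoxwugake].
/gesumzonomusat/: the form ends in the consonant /t/, so [e] is inserted word-finally. → [gesumzonomusate].
/ovutoxakemvejiv/: the form ends in the consonant /v/, so [e] is inserted word-finally. → [ovutoxakemvejive].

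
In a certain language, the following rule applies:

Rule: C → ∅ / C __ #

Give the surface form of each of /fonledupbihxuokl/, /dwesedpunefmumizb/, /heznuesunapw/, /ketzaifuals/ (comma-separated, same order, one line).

fonledupbihxuok, dwesedpunefmumiz, heznuesunap, ketzaifual

/fonledupbihxuokl/: /l/ is the second consonant of a word-final cluster /kl/, so it deletes. → [fonledupbihxuok].
/dwesedpunefmumizb/: /b/ is the second consonant of a word-final cluster /zb/, so it deletes. → [dwesedpunefmumiz].
/heznuesunapw/: /w/ is the second consonant of a word-final cluster /pw/, so it deletes. → [heznuesunap].
/ketzaifuals/: /s/ is the second consonant of a word-final cluster /ls/, so it deletes. → [ketzaifual].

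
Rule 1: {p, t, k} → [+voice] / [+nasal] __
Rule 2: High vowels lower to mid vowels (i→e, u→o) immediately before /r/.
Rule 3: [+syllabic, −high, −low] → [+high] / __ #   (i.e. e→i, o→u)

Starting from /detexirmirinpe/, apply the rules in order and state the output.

Rule 1 (post-nasal voicing): /p/ is a voiceless stop immediately after the nasal /n/, so it voices to [b]. /detexirmirinpe/ → detexirmirinbe.
Rule 2 (pre-rhotic lowering): /i/ is a high vowel immediately before /r/, so it lowers to [e]. /i/ is a high vowel immediately before /r/, so it lowers to [e]. /detexirmirinbe/ → detexermerinbe.
Rule 3 (final vowel raising): /e/ is a mid vowel in word-final position, so it raises to [i]. /detexermerinbe/ → detexermerinbi.

detexermerinbi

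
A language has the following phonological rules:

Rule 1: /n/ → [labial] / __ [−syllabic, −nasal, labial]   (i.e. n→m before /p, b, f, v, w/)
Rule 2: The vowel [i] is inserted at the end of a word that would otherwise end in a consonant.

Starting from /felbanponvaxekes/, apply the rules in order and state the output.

Rule 1 (nasal place assimilation): /n/ precedes the labial consonant /p/, so it assimilates in place to [m]. /n/ precedes the labial consonant /v/, so it assimilates in place to [m]. /felbanponvaxekes/ → felbampomvaxekes.
Rule 2 (final i-epenthesis): the form ends in the consonant /s/, so [i] is inserted word-finally. /felbampomvaxekes/ → felbampomvaxekesi.

felbampomvaxekesi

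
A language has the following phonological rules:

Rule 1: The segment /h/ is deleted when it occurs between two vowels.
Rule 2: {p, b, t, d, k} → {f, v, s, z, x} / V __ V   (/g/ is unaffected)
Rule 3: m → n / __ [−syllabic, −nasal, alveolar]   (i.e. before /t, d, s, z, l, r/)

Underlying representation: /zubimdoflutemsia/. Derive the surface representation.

zuvindoflusensia

Rule 1 (intervocalic h-deletion): no segment meets the environment; /zubimdoflutemsia/ is unchanged.
Rule 2 (intervocalic spirantization): /b/ is a stop between vowels /u/ and /i/, so it spirantizes to the fricative [v]. /t/ is a stop between vowels /u/ and /e/, so it spirantizes to the fricative [s]. /zubimdoflutemsia/ → zuvimdoflusemsia.
Rule 3 (nasal place assimilation): /m/ precedes the alveolar consonant /d/, so it assimilates in place to [n]. /m/ precedes the alveolar consonant /s/, so it assimilates in place to [n]. /zuvimdoflusemsia/ → zuvindoflusensia.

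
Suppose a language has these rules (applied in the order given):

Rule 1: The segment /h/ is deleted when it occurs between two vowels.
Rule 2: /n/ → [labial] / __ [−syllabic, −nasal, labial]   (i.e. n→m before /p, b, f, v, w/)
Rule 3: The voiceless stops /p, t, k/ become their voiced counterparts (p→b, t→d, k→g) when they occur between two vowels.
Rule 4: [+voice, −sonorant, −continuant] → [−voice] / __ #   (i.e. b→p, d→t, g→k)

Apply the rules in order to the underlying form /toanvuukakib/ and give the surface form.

Rule 1 (intervocalic h-deletion): no segment meets the environment; /toanvuukakib/ is unchanged.
Rule 2 (nasal place assimilation): /n/ precedes the labial consonant /v/, so it assimilates in place to [m]. /toanvuukakib/ → toamvuukakib.
Rule 3 (intervocalic voicing): /k/ is a voiceless stop between vowels /u/ and /a/, so it voices to [g]. /k/ is a voiceless stop between vowels /a/ and /i/, so it voices to [g]. /toamvuukakib/ → toamvuugagib.
Rule 4 (final devoicing): /b/ is a voiced stop in word-final position, so it devoices to [p]. /toamvuugagib/ → toamvuugagip.

toamvuugagip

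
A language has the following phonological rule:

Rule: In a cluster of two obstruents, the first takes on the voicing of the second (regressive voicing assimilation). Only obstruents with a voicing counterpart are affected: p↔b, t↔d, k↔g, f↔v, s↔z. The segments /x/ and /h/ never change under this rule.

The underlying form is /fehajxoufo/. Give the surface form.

fehajxoufo

No segment of /fehajxoufo/ meets the structural description of the rule, so the form surfaces unchanged.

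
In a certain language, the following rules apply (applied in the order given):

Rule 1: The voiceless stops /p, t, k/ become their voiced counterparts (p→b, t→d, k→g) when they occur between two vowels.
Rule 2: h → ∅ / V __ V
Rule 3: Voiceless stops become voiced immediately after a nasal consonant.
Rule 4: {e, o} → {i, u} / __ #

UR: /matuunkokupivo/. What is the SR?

Rule 1 (intervocalic voicing): /t/ is a voiceless stop between vowels /a/ and /u/, so it voices to [d]. /k/ is a voiceless stop between vowels /o/ and /u/, so it voices to [g]. /p/ is a voiceless stop between vowels /u/ and /i/, so it voices to [b]. /matuunkokupivo/ → maduunkogubivo.
Rule 2 (intervocalic h-deletion): no segment meets the environment; /maduunkogubivo/ is unchanged.
Rule 3 (post-nasal voicing): /k/ is a voiceless stop immediately after the nasal /n/, so it voices to [g]. /maduunkogubivo/ → maduungogubivo.
Rule 4 (final vowel raising): /o/ is a mid vowel in word-final position, so it raises to [u]. /maduungogubivo/ → maduungogubivu.

maduungogubivu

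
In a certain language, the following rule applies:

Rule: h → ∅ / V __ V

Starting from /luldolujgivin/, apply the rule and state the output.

luldolujgivin

No segment of /luldolujgivin/ meets the structural description of the rule, so the form surfaces unchanged.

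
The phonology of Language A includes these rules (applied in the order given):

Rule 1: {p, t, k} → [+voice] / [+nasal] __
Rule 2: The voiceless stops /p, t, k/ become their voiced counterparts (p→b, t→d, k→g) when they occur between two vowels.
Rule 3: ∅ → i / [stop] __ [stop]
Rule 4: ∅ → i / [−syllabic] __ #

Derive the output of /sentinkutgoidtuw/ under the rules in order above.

sendingutigoidituwi

Rule 1 (post-nasal voicing): /t/ is a voiceless stop immediately after the nasal /n/, so it voices to [d]. /k/ is a voiceless stop immediately after the nasal /n/, so it voices to [g]. /sentinkutgoidtuw/ → sendingutgoidtuw.
Rule 2 (intervocalic voicing): no segment meets the environment; /sendingutgoidtuw/ is unchanged.
Rule 3 (stop-cluster i-epenthesis): /t/ and /g/ form a stop–stop cluster, so [i] is inserted between them. /d/ and /t/ form a stop–stop cluster, so [i] is inserted between them. /sendingutgoidtuw/ → sendingutigoidituw.
Rule 4 (final i-epenthesis): the form ends in the consonant /w/, so [i] is inserted word-finally. /sendingutigoidituw/ → sendingutigoidituwi.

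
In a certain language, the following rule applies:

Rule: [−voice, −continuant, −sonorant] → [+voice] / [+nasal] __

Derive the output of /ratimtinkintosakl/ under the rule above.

ratimdingindosakl

Scanning /ratimtinkintosakl/: /t/ at position 3 is not in the conditioning environment; /t/ is a voiceless stop immediately after the nasal /m/, so it voices to [d]; /k/ is a voiceless stop immediately after the nasal /n/, so it voices to [g]; /t/ is a voiceless stop immediately after the nasal /n/, so it voices to [d]; /k/ at position 16 is not in the conditioning environment.
Result: [ratimdingindosakl].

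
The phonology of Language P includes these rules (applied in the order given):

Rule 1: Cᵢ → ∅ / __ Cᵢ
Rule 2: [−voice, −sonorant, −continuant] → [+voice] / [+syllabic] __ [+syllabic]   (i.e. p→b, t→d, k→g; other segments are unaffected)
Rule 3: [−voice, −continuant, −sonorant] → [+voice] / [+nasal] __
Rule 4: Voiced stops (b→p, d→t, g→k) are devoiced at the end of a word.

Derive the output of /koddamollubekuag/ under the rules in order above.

kodamolubeguak

Rule 1 (degemination): /dd/ is a geminate; the first /d/ deletes. /ll/ is a geminate; the first /l/ deletes. /koddamollubekuag/ → kodamolubekuag.
Rule 2 (intervocalic voicing): /k/ is a voiceless stop between vowels /e/ and /u/, so it voices to [g]. /kodamolubekuag/ → kodamolubeguag.
Rule 3 (post-nasal voicing): no segment meets the environment; /kodamolubeguag/ is unchanged.
Rule 4 (final devoicing): /g/ is a voiced stop in word-final position, so it devoices to [k]. /kodamolubeguag/ → kodamolubeguak.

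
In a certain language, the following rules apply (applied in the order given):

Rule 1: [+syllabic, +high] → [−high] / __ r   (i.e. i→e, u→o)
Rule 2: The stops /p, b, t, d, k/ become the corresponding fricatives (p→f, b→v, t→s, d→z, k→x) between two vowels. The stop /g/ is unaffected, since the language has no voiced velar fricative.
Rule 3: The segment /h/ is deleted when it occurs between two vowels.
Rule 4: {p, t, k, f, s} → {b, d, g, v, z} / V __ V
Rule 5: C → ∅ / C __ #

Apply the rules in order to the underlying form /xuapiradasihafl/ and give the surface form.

Rule 1 (pre-rhotic lowering): /i/ is a high vowel immediately before /r/, so it lowers to [e]. /xuapiradasihafl/ → xuaperadasihafl.
Rule 2 (intervocalic spirantization): /p/ is a stop between vowels /a/ and /e/, so it spirantizes to the fricative [f]. /d/ is a stop between vowels /a/ and /a/, so it spirantizes to the fricative [z]. /xuaperadasihafl/ → xuaferazasihafl.
Rule 3 (intervocalic h-deletion): /h/ occurs between vowels /i/ and /a/, so it deletes. /xuaferazasihafl/ → xuaferazasiafl.
Rule 4 (intervocalic voicing): /f/ is a voiceless obstruent between vowels /a/ and /e/, so it voices to [v]. /s/ is a voiceless obstruent between vowels /a/ and /i/, so it voices to [z]. /xuaferazasiafl/ → xuaverazaziafl.
Rule 5 (final cluster simplification): /l/ is the second consonant of a word-final cluster /fl/, so it deletes. /xuaverazaziafl/ → xuaverazaziaf.

xuaverazaziaf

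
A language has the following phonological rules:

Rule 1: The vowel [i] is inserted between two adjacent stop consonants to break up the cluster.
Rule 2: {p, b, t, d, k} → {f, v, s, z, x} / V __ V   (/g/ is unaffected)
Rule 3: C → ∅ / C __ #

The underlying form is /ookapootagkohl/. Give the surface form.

Rule 1 (stop-cluster i-epenthesis): /g/ and /k/ form a stop–stop cluster, so [i] is inserted between them. /ookapootagkohl/ → ookapootagikohl.
Rule 2 (intervocalic spirantization): /k/ is a stop between vowels /o/ and /a/, so it spirantizes to the fricative [x]. /p/ is a stop between vowels /a/ and /o/, so it spirantizes to the fricative [f]. /t/ is a stop between vowels /o/ and /a/, so it spirantizes to the fricative [s]. /k/ is a stop between vowels /i/ and /o/, so it spirantizes to the fricative [x]. /ookapootagikohl/ → ooxafoosagixohl.
Rule 3 (final cluster simplification): /l/ is the second consonant of a word-final cluster /hl/, so it deletes. /ooxafoosagixohl/ → ooxafoosagixoh.

ooxafoosagixoh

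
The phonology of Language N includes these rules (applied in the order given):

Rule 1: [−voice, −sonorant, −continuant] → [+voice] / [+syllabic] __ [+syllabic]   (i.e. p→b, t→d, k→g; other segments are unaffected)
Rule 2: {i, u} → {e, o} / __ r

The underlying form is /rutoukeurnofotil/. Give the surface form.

Rule 1 (intervocalic voicing): /t/ is a voiceless stop between vowels /u/ and /o/, so it voices to [d]. /k/ is a voiceless stop between vowels /u/ and /e/, so it voices to [g]. /t/ is a voiceless stop between vowels /o/ and /i/, so it voices to [d]. /rutoukeurnofotil/ → rudougeurnofodil.
Rule 2 (pre-rhotic lowering): /u/ is a high vowel immediately before /r/, so it lowers to [o]. /rudougeurnofodil/ → rudougeornofodil.

rudougeornofodil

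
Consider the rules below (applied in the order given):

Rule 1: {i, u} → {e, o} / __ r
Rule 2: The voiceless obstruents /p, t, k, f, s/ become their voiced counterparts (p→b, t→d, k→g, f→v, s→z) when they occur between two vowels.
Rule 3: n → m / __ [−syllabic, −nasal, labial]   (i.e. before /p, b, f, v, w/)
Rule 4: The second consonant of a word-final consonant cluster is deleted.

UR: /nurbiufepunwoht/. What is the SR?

norbiuvebumwoh

Rule 1 (pre-rhotic lowering): /u/ is a high vowel immediately before /r/, so it lowers to [o]. /nurbiufepunwoht/ → norbiufepunwoht.
Rule 2 (intervocalic voicing): /f/ is a voiceless obstruent between vowels /u/ and /e/, so it voices to [v]. /p/ is a voiceless obstruent between vowels /e/ and /u/, so it voices to [b]. /norbiufepunwoht/ → norbiuvebunwoht.
Rule 3 (nasal place assimilation): /n/ precedes the labial consonant /w/, so it assimilates in place to [m]. /norbiuvebunwoht/ → norbiuvebumwoht.
Rule 4 (final cluster simplification): /t/ is the second consonant of a word-final cluster /ht/, so it deletes. /norbiuvebumwoht/ → norbiuvebumwoh.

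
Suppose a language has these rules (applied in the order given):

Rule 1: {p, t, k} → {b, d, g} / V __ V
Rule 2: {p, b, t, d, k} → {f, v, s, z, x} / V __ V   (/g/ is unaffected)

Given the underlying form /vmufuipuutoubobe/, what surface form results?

Rule 1 (intervocalic voicing): /p/ is a voiceless stop between vowels /i/ and /u/, so it voices to [b]. /t/ is a voiceless stop between vowels /u/ and /o/, so it voices to [d]. /vmufuipuutoubobe/ → vmufuibuudoubobe.
Rule 2 (intervocalic spirantization): /b/ is a stop between vowels /i/ and /u/, so it spirantizes to the fricative [v]. /d/ is a stop between vowels /u/ and /o/, so it spirantizes to the fricative [z]. /b/ is a stop between vowels /u/ and /o/, so it spirantizes to the fricative [v]. /b/ is a stop between vowels /o/ and /e/, so it spirantizes to the fricative [v]. /vmufuibuudoubobe/ → vmufuivuuzouvove.

vmufuivuuzouvove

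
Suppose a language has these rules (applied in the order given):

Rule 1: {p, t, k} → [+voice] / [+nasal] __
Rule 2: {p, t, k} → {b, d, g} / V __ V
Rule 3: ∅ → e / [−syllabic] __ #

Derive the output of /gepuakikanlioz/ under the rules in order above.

Rule 1 (post-nasal voicing): no segment meets the environment; /gepuakikanlioz/ is unchanged.
Rule 2 (intervocalic voicing): /p/ is a voiceless stop between vowels /e/ and /u/, so it voices to [b]. /k/ is a voiceless stop between vowels /a/ and /i/, so it voices to [g]. /k/ is a voiceless stop between vowels /i/ and /a/, so it voices to [g]. /gepuakikanlioz/ → gebuagiganlioz.
Rule 3 (final e-epenthesis): the form ends in the consonant /z/, so [e] is inserted word-finally. /gebuagiganlioz/ → gebuagiganlioze.

gebuagiganlioze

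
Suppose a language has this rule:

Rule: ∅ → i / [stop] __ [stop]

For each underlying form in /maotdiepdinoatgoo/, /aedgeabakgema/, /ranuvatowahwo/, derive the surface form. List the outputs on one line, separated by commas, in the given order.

/maotdiepdinoatgoo/: /t/ and /d/ form a stop–stop cluster, so [i] is inserted between them. /p/ and /d/ form a stop–stop cluster, so [i] is inserted between them. /t/ and /g/ form a stop–stop cluster, so [i] is inserted between them. → [maotidiepidinoatigoo].
/aedgeabakgema/: /d/ and /g/ form a stop–stop cluster, so [i] is inserted between them. /k/ and /g/ form a stop–stop cluster, so [i] is inserted between them. → [aedigeabakigema].
/ranuvatowahwo/: the rule's environment is not met; surfaces unchanged as [ranuvatowahwo].

maotidiepidinoatigoo, aedigeabakigema, ranuvatowahwo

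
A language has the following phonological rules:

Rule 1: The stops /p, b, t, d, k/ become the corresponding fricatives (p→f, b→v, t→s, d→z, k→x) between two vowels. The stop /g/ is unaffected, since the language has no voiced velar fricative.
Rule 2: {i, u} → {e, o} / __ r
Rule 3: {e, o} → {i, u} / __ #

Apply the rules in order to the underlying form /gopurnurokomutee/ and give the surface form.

Rule 1 (intervocalic spirantization): /p/ is a stop between vowels /o/ and /u/, so it spirantizes to the fricative [f]. /k/ is a stop between vowels /o/ and /o/, so it spirantizes to the fricative [x]. /t/ is a stop between vowels /u/ and /e/, so it spirantizes to the fricative [s]. /gopurnurokomutee/ → gofurnuroxomusee.
Rule 2 (pre-rhotic lowering): /u/ is a high vowel immediately before /r/, so it lowers to [o]. /u/ is a high vowel immediately before /r/, so it lowers to [o]. /gofurnuroxomusee/ → gofornoroxomusee.
Rule 3 (final vowel raising): /e/ is a mid vowel in word-final position, so it raises to [i]. /gofornoroxomusee/ → gofornoroxomusei.

gofornoroxomusei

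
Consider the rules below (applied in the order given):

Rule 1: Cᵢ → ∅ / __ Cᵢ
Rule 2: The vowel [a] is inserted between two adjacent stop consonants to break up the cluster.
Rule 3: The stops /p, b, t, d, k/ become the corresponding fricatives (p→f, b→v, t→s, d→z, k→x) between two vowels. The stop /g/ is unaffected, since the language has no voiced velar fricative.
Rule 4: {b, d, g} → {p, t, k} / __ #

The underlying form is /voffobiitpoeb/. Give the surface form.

vofoviisafoep

Rule 1 (degemination): /ff/ is a geminate; the first /f/ deletes. /voffobiitpoeb/ → vofobiitpoeb.
Rule 2 (stop-cluster a-epenthesis): /t/ and /p/ form a stop–stop cluster, so [a] is inserted between them. /vofobiitpoeb/ → vofobiitapoeb.
Rule 3 (intervocalic spirantization): /b/ is a stop between vowels /o/ and /i/, so it spirantizes to the fricative [v]. /t/ is a stop between vowels /i/ and /a/, so it spirantizes to the fricative [s]. /p/ is a stop between vowels /a/ and /o/, so it spirantizes to the fricative [f]. /vofobiitapoeb/ → vofoviisafoeb.
Rule 4 (final devoicing): /b/ is a voiced stop in word-final position, so it devoices to [p]. /vofoviisafoeb/ → vofoviisafoep.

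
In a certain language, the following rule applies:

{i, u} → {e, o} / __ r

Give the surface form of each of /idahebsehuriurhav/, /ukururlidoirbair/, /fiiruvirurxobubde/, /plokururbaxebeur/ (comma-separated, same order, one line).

idahebsehoriorhav, ukororlidoerbaer, fieruverorxobubde, plokororbaxebeor

/idahebsehuriurhav/: /u/ is a high vowel immediately before /r/, so it lowers to [o]. /u/ is a high vowel immediately before /r/, so it lowers to [o]. → [idahebsehoriorhav].
/ukururlidoirbair/: /u/ is a high vowel immediately before /r/, so it lowers to [o]. /u/ is a high vowel immediately before /r/, so it lowers to [o]. /i/ is a high vowel immediately before /r/, so it lowers to [e]. /i/ is a high vowel immediately before /r/, so it lowers to [e]. → [ukororlidoerbaer].
/fiiruvirurxobubde/: /i/ is a high vowel immediately before /r/, so it lowers to [e]. /i/ is a high vowel immediately before /r/, so it lowers to [e]. /u/ is a high vowel immediately before /r/, so it lowers to [o]. → [fieruverorxobubde].
/plokururbaxebeur/: /u/ is a high vowel immediately before /r/, so it lowers to [o]. /u/ is a high vowel immediately before /r/, so it lowers to [o]. /u/ is a high vowel immediately before /r/, so it lowers to [o]. → [plokororbaxebeor].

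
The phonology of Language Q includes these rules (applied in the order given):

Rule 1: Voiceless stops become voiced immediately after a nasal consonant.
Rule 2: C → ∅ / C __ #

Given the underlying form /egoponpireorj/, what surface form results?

Rule 1 (post-nasal voicing): /p/ is a voiceless stop immediately after the nasal /n/, so it voices to [b]. /egoponpireorj/ → egoponbireorj.
Rule 2 (final cluster simplification): /j/ is the second consonant of a word-final cluster /rj/, so it deletes. /egoponbireorj/ → egoponbireor.

egoponbireor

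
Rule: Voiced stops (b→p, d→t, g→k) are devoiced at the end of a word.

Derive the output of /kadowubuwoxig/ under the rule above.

kadowubuwoxik

/g/ is a voiced stop in word-final position, so it devoices to [k].
Surface form: [kadowubuwoxik].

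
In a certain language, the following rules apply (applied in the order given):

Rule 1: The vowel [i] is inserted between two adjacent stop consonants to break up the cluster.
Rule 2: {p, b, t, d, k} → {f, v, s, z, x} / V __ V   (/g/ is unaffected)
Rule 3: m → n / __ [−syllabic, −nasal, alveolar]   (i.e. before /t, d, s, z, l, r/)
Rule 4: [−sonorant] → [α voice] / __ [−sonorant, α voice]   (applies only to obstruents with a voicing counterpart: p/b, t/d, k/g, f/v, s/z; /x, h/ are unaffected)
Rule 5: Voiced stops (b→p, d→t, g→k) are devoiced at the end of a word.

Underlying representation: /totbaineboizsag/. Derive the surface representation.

tosivainevoissak

Rule 1 (stop-cluster i-epenthesis): /t/ and /b/ form a stop–stop cluster, so [i] is inserted between them. /totbaineboizsag/ → totibaineboizsag.
Rule 2 (intervocalic spirantization): /t/ is a stop between vowels /o/ and /i/, so it spirantizes to the fricative [s]. /b/ is a stop between vowels /i/ and /a/, so it spirantizes to the fricative [v]. /b/ is a stop between vowels /e/ and /o/, so it spirantizes to the fricative [v]. /totibaineboizsag/ → tosivainevoizsag.
Rule 3 (nasal place assimilation): no segment meets the environment; /tosivainevoizsag/ is unchanged.
Rule 4 (regressive voicing assimilation): /z/ precedes the voiceless obstruent /s/, so it devoices to [s] by assimilation. /tosivainevoizsag/ → tosivainevoissag.
Rule 5 (final devoicing): /g/ is a voiced stop in word-final position, so it devoices to [k]. /tosivainevoissag/ → tosivainevoissak.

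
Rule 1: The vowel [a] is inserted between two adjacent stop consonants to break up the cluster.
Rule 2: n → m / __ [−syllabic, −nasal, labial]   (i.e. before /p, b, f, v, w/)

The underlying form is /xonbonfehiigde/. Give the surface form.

xombomfehiigade

Rule 1 (stop-cluster a-epenthesis): /g/ and /d/ form a stop–stop cluster, so [a] is inserted between them. /xonbonfehiigde/ → xonbonfehiigade.
Rule 2 (nasal place assimilation): /n/ precedes the labial consonant /b/, so it assimilates in place to [m]. /n/ precedes the labial consonant /f/, so it assimilates in place to [m]. /xonbonfehiigade/ → xombomfehiigade.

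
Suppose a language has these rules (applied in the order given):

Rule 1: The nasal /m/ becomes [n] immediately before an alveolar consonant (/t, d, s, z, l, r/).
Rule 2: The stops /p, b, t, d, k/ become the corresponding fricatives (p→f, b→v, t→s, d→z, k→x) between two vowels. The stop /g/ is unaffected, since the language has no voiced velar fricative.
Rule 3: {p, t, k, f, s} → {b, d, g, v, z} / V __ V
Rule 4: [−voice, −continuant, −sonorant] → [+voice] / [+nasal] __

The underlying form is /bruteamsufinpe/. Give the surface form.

bruzeansuvinbe

Rule 1 (nasal place assimilation): /m/ precedes the alveolar consonant /s/, so it assimilates in place to [n]. /bruteamsufinpe/ → bruteansufinpe.
Rule 2 (intervocalic spirantization): /t/ is a stop between vowels /u/ and /e/, so it spirantizes to the fricative [s]. /bruteansufinpe/ → bruseansufinpe.
Rule 3 (intervocalic voicing): /s/ is a voiceless obstruent between vowels /u/ and /e/, so it voices to [z]. /f/ is a voiceless obstruent between vowels /u/ and /i/, so it voices to [v]. /bruseansufinpe/ → bruzeansuvinpe.
Rule 4 (post-nasal voicing): /p/ is a voiceless stop immediately after the nasal /n/, so it voices to [b]. /bruzeansuvinpe/ → bruzeansuvinbe.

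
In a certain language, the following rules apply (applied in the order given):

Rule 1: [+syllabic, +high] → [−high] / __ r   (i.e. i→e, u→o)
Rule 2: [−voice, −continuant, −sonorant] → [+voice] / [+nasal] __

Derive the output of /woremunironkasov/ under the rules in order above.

Rule 1 (pre-rhotic lowering): /i/ is a high vowel immediately before /r/, so it lowers to [e]. /woremunironkasov/ → woremuneronkasov.
Rule 2 (post-nasal voicing): /k/ is a voiceless stop immediately after the nasal /n/, so it voices to [g]. /woremuneronkasov/ → woremunerongasov.

woremunerongasov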